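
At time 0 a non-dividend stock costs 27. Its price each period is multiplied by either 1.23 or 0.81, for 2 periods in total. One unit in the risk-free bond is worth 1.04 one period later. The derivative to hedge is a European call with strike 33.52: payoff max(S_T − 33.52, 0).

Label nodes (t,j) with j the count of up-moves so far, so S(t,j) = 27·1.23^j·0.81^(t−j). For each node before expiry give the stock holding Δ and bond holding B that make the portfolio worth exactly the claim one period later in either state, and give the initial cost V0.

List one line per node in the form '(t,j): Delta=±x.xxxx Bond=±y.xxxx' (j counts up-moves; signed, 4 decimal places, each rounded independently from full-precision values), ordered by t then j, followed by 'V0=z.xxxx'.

Since d<R<u, set p* = (R−d)/(u−d) = 0.5476; price each node as the discounted p*-expectation of its children.
Terminal values V(2,·): V(2,0)=0.0000, V(2,1)=0.0000, V(2,2)=7.3283
Node (1,0) S=21.8700: V=(p*·0.0000+(1−p*)·0.0000)/1.04=0.0000; Δ=(0.0000−0.0000)/(26.9001−17.7147)=0.0000; B=V−Δ·S=0.0000
Node (1,1) S=33.2100: V=(p*·7.3283+(1−p*)·0.0000)/1.04=3.8588; Δ=(7.3283−0.0000)/(40.8483−26.9001)=0.5254; B=V−Δ·S=-13.5896
Node (0,0) S=27.0000: V=(p*·3.8588+(1−p*)·0.0000)/1.04=2.0319; Δ=(3.8588−0.0000)/(33.2100−21.8700)=0.3403; B=V−Δ·S=-7.1557
The time-0 hedge costs 2.0319, which is the no-arbitrage price.

(0,0): Delta=0.3403 Bond=-7.1557
(1,0): Delta=0.0000 Bond=0.0000
(1,1): Delta=0.5254 Bond=-13.5896
V0=2.0319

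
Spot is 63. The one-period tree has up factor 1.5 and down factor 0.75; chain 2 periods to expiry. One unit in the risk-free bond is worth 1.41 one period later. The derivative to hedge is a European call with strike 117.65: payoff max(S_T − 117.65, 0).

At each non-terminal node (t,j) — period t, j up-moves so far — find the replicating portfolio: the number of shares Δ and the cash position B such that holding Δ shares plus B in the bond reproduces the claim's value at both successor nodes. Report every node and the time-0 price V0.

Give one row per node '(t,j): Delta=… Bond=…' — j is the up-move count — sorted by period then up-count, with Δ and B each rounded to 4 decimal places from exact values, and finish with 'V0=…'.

(0,0): Delta=0.3183 Bond=-10.6675
(1,0): Delta=0.0000 Bond=0.0000
(1,1): Delta=0.3400 Bond=-17.0922
V0=9.3874

Risk-neutral probability p* = (R−d)/(u−d) = (1.41−0.75)/(1.5−0.75) = 0.8800.
At expiry t=2: V(2,0)=0.0000, V(2,1)=0.0000, V(2,2)=24.1000
  t=1,j=0: stock 47.2500 → up 70.8750 (V=0.0000), down 35.4375 (V=0.0000). Price 0.0000; hedge Δ=0.0000, bond B=0.0000.
  t=1,j=1: stock 94.5000 → up 141.7500 (V=24.1000), down 70.8750 (V=0.0000). Price 15.0411; hedge Δ=0.3400, bond B=-17.0922.
  t=0,j=0: stock 63.0000 → up 94.5000 (V=15.0411), down 47.2500 (V=0.0000). Price 9.3874; hedge Δ=0.3183, bond B=-10.6675.
Check: Δ(0,0)·S0 + B(0,0) = 9.3874 = V0.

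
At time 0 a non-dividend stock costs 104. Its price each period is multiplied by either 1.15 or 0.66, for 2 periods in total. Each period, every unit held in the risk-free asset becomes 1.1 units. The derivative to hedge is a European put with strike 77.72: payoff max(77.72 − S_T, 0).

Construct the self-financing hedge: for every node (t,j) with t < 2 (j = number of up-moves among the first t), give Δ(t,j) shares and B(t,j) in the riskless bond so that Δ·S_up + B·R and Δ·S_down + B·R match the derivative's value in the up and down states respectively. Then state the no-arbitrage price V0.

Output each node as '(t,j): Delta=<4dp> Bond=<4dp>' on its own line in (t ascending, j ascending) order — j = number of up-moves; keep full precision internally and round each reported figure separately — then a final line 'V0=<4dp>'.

Since d<R<u, set p* = (R−d)/(u−d) = 0.8980; price each node as the discounted p*-expectation of its children.
Terminal payoffs: V(2,0)=32.4176, V(2,1)=0.0000, V(2,2)=0.0000
  t=1,j=0: stock 68.6400 → up 78.9360 (V=0.0000), down 45.3024 (V=32.4176). Price 3.0072; hedge Δ=-0.9638, bond B=69.1656.
  t=1,j=1: stock 119.6000 → up 137.5400 (V=0.0000), down 78.9360 (V=0.0000). Price 0.0000; hedge Δ=0.0000, bond B=0.0000.
  t=0,j=0: stock 104.0000 → up 119.6000 (V=0.0000), down 68.6400 (V=3.0072). Price 0.2790; hedge Δ=-0.0590, bond B=6.4161.
Self-financing check: at every node Δ·S+B equals the discounted successor values.

(0,0): Delta=-0.0590 Bond=6.4161
(1,0): Delta=-0.9638 Bond=69.1656
(1,1): Delta=0.0000 Bond=0.0000
V0=0.2790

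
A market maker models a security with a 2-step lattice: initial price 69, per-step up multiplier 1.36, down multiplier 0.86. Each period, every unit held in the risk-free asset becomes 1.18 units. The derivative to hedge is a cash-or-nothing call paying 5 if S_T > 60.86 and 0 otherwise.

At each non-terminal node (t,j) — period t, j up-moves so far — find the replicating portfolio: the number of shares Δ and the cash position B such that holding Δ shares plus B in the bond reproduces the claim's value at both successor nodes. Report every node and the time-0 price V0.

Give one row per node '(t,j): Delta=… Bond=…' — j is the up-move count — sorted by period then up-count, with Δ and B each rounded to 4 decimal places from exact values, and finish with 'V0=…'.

(0,0): Delta=0.0442 Bond=0.0747
(1,0): Delta=0.1685 Bond=-7.2881
(1,1): Delta=0.0000 Bond=4.2373
V0=3.1255

The replicating-portfolio and risk-neutral prices coincide; use p* = (1.18−0.86)/(1.36−0.86) = 0.6400 for the latter.
Payoff layer (t=2): V(2,0)=0.0000, V(2,1)=5.0000, V(2,2)=5.0000
(1,0): S=59.3400. Δ = (V_up−V_dn)/(S_up−S_dn) = (5.0000−0.0000)/(80.7024−51.0324) = 0.1685. V = [p*·5.0000 + (1−p*)·0.0000]/1.18 = 2.7119. B = V − Δ·S = -7.2881.
(1,1): S=93.8400. Δ = (V_up−V_dn)/(S_up−S_dn) = (5.0000−5.0000)/(127.6224−80.7024) = 0.0000. V = [p*·5.0000 + (1−p*)·5.0000]/1.18 = 4.2373. B = V − Δ·S = 4.2373.
(0,0): S=69.0000. Δ = (V_up−V_dn)/(S_up−S_dn) = (4.2373−2.7119)/(93.8400−59.3400) = 0.0442. V = [p*·4.2373 + (1−p*)·2.7119]/1.18 = 3.1255. B = V − Δ·S = 0.0747.
Each (Δ,B) replicates both successor values, so the strategy is self-financing and V0 is arbitrage-free.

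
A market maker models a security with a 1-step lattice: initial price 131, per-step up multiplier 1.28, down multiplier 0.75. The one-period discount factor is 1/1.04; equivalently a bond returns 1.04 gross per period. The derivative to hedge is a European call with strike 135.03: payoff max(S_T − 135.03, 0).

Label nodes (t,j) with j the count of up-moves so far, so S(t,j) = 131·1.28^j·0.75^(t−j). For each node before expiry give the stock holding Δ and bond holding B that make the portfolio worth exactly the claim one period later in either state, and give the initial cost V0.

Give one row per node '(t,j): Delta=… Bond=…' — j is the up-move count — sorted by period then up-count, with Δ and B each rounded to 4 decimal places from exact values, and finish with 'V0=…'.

(0,0): Delta=0.4703 Bond=-44.4258
V0=17.1780

Under the risk-neutral measure, an up-move has probability p* = (R−d)/(u−d) = 0.5472 and values discount at R = 1.04.
At expiry t=1: V(1,0)=0.0000, V(1,1)=32.6500
Node (0,0) S=131.0000: V=(p*·32.6500+(1−p*)·0.0000)/1.04=17.1780; Δ=(32.6500−0.0000)/(167.6800−98.2500)=0.4703; B=V−Δ·S=-44.4258
Each (Δ,B) replicates both successor values, so the strategy is self-financing and V0 is arbitrage-free.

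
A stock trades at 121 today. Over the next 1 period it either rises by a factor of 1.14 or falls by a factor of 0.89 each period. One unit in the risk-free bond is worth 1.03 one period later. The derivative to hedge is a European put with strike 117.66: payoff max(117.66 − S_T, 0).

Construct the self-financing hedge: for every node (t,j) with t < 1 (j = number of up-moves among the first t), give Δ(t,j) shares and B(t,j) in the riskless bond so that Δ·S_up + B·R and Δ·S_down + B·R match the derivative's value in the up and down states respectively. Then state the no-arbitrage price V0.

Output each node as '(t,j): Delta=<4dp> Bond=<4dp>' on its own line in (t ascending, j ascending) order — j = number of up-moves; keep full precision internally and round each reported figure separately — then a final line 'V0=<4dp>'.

Under the risk-neutral measure, an up-move has probability p* = (R−d)/(u−d) = 0.5600 and values discount at R = 1.03.
Terminal values V(1,·): V(1,0)=9.9700, V(1,1)=0.0000
Node (0,0) S=121.0000: V=(p*·0.0000+(1−p*)·9.9700)/1.03=4.2590; Δ=(0.0000−9.9700)/(137.9400−107.6900)=-0.3296; B=V−Δ·S=44.1390
The time-0 hedge costs 4.2590, which is the no-arbitrage price.

(0,0): Delta=-0.3296 Bond=44.1390
V0=4.2590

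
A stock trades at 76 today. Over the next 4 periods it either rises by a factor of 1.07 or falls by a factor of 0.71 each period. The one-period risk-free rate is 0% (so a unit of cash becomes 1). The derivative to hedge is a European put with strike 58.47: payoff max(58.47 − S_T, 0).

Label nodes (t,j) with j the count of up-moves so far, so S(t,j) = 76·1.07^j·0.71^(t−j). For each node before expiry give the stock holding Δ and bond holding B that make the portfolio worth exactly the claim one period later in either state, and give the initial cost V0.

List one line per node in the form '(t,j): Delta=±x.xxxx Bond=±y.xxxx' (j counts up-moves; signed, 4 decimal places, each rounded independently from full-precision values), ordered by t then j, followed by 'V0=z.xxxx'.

(0,0): Delta=-0.2540 Bond=22.2066
(1,0): Delta=-0.7450 Bond=48.7008
(1,1): Delta=-0.1754 Bond=15.8115
(2,0): Delta=-1.0000 Bond=58.4700
(2,1): Delta=-0.7042 Bond=46.3427
(2,2): Delta=-0.0907 Bond=8.4419
(3,0): Delta=-1.0000 Bond=58.4700
(3,1): Delta=-1.0000 Bond=58.4700
(3,2): Delta=-0.6568 Bond=43.4154
(3,3): Delta=0.0000 Bond=0.0000
V0=2.9019

Risk-neutral probability p* = (R−d)/(u−d) = (1−0.71)/(1.07−0.71) = 0.8056.
Terminal payoffs: V(4,0)=39.1571, V(4,1)=29.3647, V(4,2)=14.6070, V(4,3)=0.0000, V(4,4)=0.0000
  t=3,j=0: stock 27.2012 → up 29.1053 (V=29.3647), down 19.3129 (V=39.1571). Price 31.2688; hedge Δ=-1.0000, bond B=58.4700.
  t=3,j=1: stock 40.9934 → up 43.8630 (V=14.6070), down 29.1053 (V=29.3647). Price 17.4766; hedge Δ=-1.0000, bond B=58.4700.
  t=3,j=2: stock 61.7788 → up 66.1033 (V=0.0000), down 43.8630 (V=14.6070). Price 2.8403; hedge Δ=-0.6568, bond B=43.4154.
  t=3,j=3: stock 93.1033 → up 99.6205 (V=0.0000), down 66.1033 (V=0.0000). Price 0.0000; hedge Δ=0.0000, bond B=0.0000.
  t=2,j=0: stock 38.3116 → up 40.9934 (V=17.4766), down 27.2012 (V=31.2688). Price 20.1584; hedge Δ=-1.0000, bond B=58.4700.
  t=2,j=1: stock 57.7372 → up 61.7788 (V=2.8403), down 40.9934 (V=17.4766). Price 5.6862; hedge Δ=-0.7042, bond B=46.3427.
  t=2,j=2: stock 87.0124 → up 93.1033 (V=0.0000), down 61.7788 (V=2.8403). Price 0.5523; hedge Δ=-0.0907, bond B=8.4419.
  t=1,j=0: stock 53.9600 → up 57.7372 (V=5.6862), down 38.3116 (V=20.1584). Price 8.5002; hedge Δ=-0.7450, bond B=48.7008.
  t=1,j=1: stock 81.3200 → up 87.0124 (V=0.5523), down 57.7372 (V=5.6862). Price 1.5505; hedge Δ=-0.1754, bond B=15.8115.
  t=0,j=0: stock 76.0000 → up 81.3200 (V=1.5505), down 53.9600 (V=8.5002). Price 2.9019; hedge Δ=-0.2540, bond B=22.2066.
Root portfolio cost Δ·76+B reproduces V0=2.9019.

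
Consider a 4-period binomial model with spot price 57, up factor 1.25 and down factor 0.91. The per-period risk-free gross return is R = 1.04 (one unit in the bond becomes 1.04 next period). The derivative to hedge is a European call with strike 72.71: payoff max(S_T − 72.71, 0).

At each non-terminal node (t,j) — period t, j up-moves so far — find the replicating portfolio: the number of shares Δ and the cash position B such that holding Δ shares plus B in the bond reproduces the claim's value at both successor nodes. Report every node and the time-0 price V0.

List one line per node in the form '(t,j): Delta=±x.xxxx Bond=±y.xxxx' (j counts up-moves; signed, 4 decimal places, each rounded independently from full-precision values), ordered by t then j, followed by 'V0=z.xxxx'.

No-arbitrage ⇒ martingale measure with p* = (R−d)/(u−d) = 0.3824.
Terminal values V(4,·): V(4,0)=0.0000, V(4,1)=0.0000, V(4,2)=1.0427, V(4,3)=28.5986, V(4,4)=66.4502
Node (3,0) S=42.9535: V=(p*·0.0000+(1−p*)·0.0000)/1.04=0.0000; Δ=(0.0000−0.0000)/(53.6919−39.0877)=0.0000; B=V−Δ·S=0.0000
Node (3,1) S=59.0021: V=(p*·1.0427+(1−p*)·0.0000)/1.04=0.3833; Δ=(1.0427−0.0000)/(73.7527−53.6919)=0.0520; B=V−Δ·S=-2.6833
Node (3,2) S=81.0469: V=(p*·28.5986+(1−p*)·1.0427)/1.04=11.1334; Δ=(28.5986−1.0427)/(101.3086−73.7527)=1.0000; B=V−Δ·S=-69.9135
Node (3,3) S=111.3281: V=(p*·66.4502+(1−p*)·28.5986)/1.04=41.4147; Δ=(66.4502−28.5986)/(139.1602−101.3086)=1.0000; B=V−Δ·S=-69.9135
Node (2,0) S=47.2017: V=(p*·0.3833+(1−p*)·0.0000)/1.04=0.1409; Δ=(0.3833−0.0000)/(59.0021−42.9535)=0.0239; B=V−Δ·S=-0.9865
Node (2,1) S=64.8375: V=(p*·11.1334+(1−p*)·0.3833)/1.04=4.3208; Δ=(11.1334−0.3833)/(81.0469−59.0021)=0.4876; B=V−Δ·S=-27.2971
Node (2,2) S=89.0625: V=(p*·41.4147+(1−p*)·11.1334)/1.04=21.8380; Δ=(41.4147−11.1334)/(111.3281−81.0469)=1.0000; B=V−Δ·S=-67.2245
Node (1,0) S=51.8700: V=(p*·4.3208+(1−p*)·0.1409)/1.04=1.6722; Δ=(4.3208−0.1409)/(64.8375−47.2017)=0.2370; B=V−Δ·S=-10.6216
Node (1,1) S=71.2500: V=(p*·21.8380+(1−p*)·4.3208)/1.04=10.5948; Δ=(21.8380−4.3208)/(89.0625−64.8375)=0.7231; B=V−Δ·S=-40.9264
Node (0,0) S=57.0000: V=(p*·10.5948+(1−p*)·1.6722)/1.04=4.8883; Δ=(10.5948−1.6722)/(71.2500−51.8700)=0.4604; B=V−Δ·S=-21.3545
Self-financing check: at every node Δ·S+B equals the discounted successor values.

(0,0): Delta=0.4604 Bond=-21.3545
(1,0): Delta=0.2370 Bond=-10.6216
(1,1): Delta=0.7231 Bond=-40.9264
(2,0): Delta=0.0239 Bond=-0.9865
(2,1): Delta=0.4876 Bond=-27.2971
(2,2): Delta=1.0000 Bond=-67.2245
(3,0): Delta=0.0000 Bond=0.0000
(3,1): Delta=0.0520 Bond=-2.6833
(3,2): Delta=1.0000 Bond=-69.9135
(3,3): Delta=1.0000 Bond=-69.9135
V0=4.8883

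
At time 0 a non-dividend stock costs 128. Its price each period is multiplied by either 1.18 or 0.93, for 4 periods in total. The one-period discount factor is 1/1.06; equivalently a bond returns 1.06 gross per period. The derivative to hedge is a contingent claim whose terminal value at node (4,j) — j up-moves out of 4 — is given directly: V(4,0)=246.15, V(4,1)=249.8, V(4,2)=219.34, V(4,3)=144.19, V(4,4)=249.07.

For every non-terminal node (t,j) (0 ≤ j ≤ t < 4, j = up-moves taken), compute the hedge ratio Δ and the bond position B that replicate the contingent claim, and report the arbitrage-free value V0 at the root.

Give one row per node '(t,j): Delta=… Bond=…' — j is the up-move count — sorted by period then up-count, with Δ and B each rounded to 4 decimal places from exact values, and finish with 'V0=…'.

(0,0): Delta=-0.6575 Bond=250.2271
(1,0): Delta=-1.0373 Bond=310.4507
(1,1): Delta=-0.3812 Bond=223.5085
(2,0): Delta=-0.4802 Bond=267.4016
(2,1): Delta=-1.4426 Bond=386.0096
(2,2): Delta=0.3910 Bond=99.2969
(3,0): Delta=0.1418 Bond=219.4075
(3,1): Delta=-0.9327 Bond=342.5577
(3,2): Delta=-1.8136 Bond=470.6585
(3,3): Delta=1.9948 Bond=-232.0411
V0=166.0669

Since d<R<u, set p* = (R−d)/(u−d) = 0.5200; price each node as the discounted p*-expectation of its children.
Terminal payoffs: V(4,0)=246.1500, V(4,1)=249.8000, V(4,2)=219.3400, V(4,3)=144.1900, V(4,4)=249.0700
(3,0): S=102.9577. Δ = (V_up−V_dn)/(S_up−S_dn) = (249.8000−246.1500)/(121.4901−95.7507) = 0.1418. V = [p*·249.8000 + (1−p*)·246.1500]/1.06 = 234.0075. B = V − Δ·S = 219.4075.
(3,1): S=130.6345. Δ = (V_up−V_dn)/(S_up−S_dn) = (219.3400−249.8000)/(154.1487−121.4901) = -0.9327. V = [p*·219.3400 + (1−p*)·249.8000]/1.06 = 220.7177. B = V − Δ·S = 342.5577.
(3,2): S=165.7513. Δ = (V_up−V_dn)/(S_up−S_dn) = (144.1900−219.3400)/(195.5865−154.1487) = -1.8136. V = [p*·144.1900 + (1−p*)·219.3400]/1.06 = 170.0585. B = V − Δ·S = 470.6585.
(3,3): S=210.3081. Δ = (V_up−V_dn)/(S_up−S_dn) = (249.0700−144.1900)/(248.1636−195.5865) = 1.9948. V = [p*·249.0700 + (1−p*)·144.1900]/1.06 = 187.4789. B = V − Δ·S = -232.0411.
(2,0): S=110.7072. Δ = (V_up−V_dn)/(S_up−S_dn) = (220.7177−234.0075)/(130.6345−102.9577) = -0.4802. V = [p*·220.7177 + (1−p*)·234.0075]/1.06 = 214.2423. B = V − Δ·S = 267.4016.
(2,1): S=140.4672. Δ = (V_up−V_dn)/(S_up−S_dn) = (170.0585−220.7177)/(165.7513−130.6345) = -1.4426. V = [p*·170.0585 + (1−p*)·220.7177]/1.06 = 183.3726. B = V − Δ·S = 386.0096.
(2,2): S=178.2272. Δ = (V_up−V_dn)/(S_up−S_dn) = (187.4789−170.0585)/(210.3081−165.7513) = 0.3910. V = [p*·187.4789 + (1−p*)·170.0585]/1.06 = 168.9784. B = V − Δ·S = 99.2969.
(1,0): S=119.0400. Δ = (V_up−V_dn)/(S_up−S_dn) = (183.3726−214.2423)/(140.4672−110.7072) = -1.0373. V = [p*·183.3726 + (1−p*)·214.2423]/1.06 = 186.9717. B = V − Δ·S = 310.4507.
(1,1): S=151.0400. Δ = (V_up−V_dn)/(S_up−S_dn) = (168.9784−183.3726)/(178.2272−140.4672) = -0.3812. V = [p*·168.9784 + (1−p*)·183.3726]/1.06 = 165.9317. B = V − Δ·S = 223.5085.
(0,0): S=128.0000. Δ = (V_up−V_dn)/(S_up−S_dn) = (165.9317−186.9717)/(151.0400−119.0400) = -0.6575. V = [p*·165.9317 + (1−p*)·186.9717]/1.06 = 166.0669. B = V − Δ·S = 250.2271.
Check: Δ(0,0)·S0 + B(0,0) = 166.0669 = V0.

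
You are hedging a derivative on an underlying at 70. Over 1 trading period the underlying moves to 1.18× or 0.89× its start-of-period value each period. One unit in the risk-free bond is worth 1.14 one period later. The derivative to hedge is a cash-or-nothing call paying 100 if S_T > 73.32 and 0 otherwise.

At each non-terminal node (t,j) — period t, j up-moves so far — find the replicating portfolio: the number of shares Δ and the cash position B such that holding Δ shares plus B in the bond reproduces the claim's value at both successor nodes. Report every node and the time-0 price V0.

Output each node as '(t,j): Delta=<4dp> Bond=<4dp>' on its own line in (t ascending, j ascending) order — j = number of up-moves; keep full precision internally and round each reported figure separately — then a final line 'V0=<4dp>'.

(0,0): Delta=4.9261 Bond=-269.2075
V0=75.6201

No-arbitrage ⇒ martingale measure with p* = (R−d)/(u−d) = 0.8621.
Terminal values V(1,·): V(1,0)=0.0000, V(1,1)=100.0000
(0,0): S=70.0000. Δ = (V_up−V_dn)/(S_up−S_dn) = (100.0000−0.0000)/(82.6000−62.3000) = 4.9261. V = [p*·100.0000 + (1−p*)·0.0000]/1.14 = 75.6201. B = V − Δ·S = -269.2075.
Root portfolio cost Δ·70+B reproduces V0=75.6201.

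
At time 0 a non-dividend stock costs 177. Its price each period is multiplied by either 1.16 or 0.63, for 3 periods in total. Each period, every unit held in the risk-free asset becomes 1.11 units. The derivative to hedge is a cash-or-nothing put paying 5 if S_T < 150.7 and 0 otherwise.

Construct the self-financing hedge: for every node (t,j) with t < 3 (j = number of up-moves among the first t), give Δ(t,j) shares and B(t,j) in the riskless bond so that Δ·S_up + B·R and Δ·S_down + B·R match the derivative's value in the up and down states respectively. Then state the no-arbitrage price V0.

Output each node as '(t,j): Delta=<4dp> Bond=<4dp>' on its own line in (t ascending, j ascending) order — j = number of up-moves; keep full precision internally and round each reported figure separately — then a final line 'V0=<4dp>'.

The replicating-portfolio and risk-neutral prices coincide; use p* = (1.11−0.63)/(1.16−0.63) = 0.9057 for the latter.
Terminal values V(3,·): V(3,0)=5.0000, V(3,1)=5.0000, V(3,2)=5.0000, V(3,3)=0.0000
(2,0): S=70.2513. Δ = (V_up−V_dn)/(S_up−S_dn) = (5.0000−5.0000)/(81.4915−44.2583) = 0.0000. V = [p*·5.0000 + (1−p*)·5.0000]/1.11 = 4.5045. B = V − Δ·S = 4.5045.
(2,1): S=129.3516. Δ = (V_up−V_dn)/(S_up−S_dn) = (5.0000−5.0000)/(150.0479−81.4915) = 0.0000. V = [p*·5.0000 + (1−p*)·5.0000]/1.11 = 4.5045. B = V − Δ·S = 4.5045.
(2,2): S=238.1712. Δ = (V_up−V_dn)/(S_up−S_dn) = (0.0000−5.0000)/(276.2786−150.0479) = -0.0396. V = [p*·0.0000 + (1−p*)·5.0000]/1.11 = 0.4250. B = V − Δ·S = 9.8589.
(1,0): S=111.5100. Δ = (V_up−V_dn)/(S_up−S_dn) = (4.5045−4.5045)/(129.3516−70.2513) = 0.0000. V = [p*·4.5045 + (1−p*)·4.5045]/1.11 = 4.0581. B = V − Δ·S = 4.0581.
(1,1): S=205.3200. Δ = (V_up−V_dn)/(S_up−S_dn) = (0.4250−4.5045)/(238.1712−129.3516) = -0.0375. V = [p*·0.4250 + (1−p*)·4.5045]/1.11 = 0.7296. B = V − Δ·S = 8.4268.
(0,0): S=177.0000. Δ = (V_up−V_dn)/(S_up−S_dn) = (0.7296−4.0581)/(205.3200−111.5100) = -0.0355. V = [p*·0.7296 + (1−p*)·4.0581]/1.11 = 0.9402. B = V − Δ·S = 7.2204.
The time-0 hedge costs 0.9402, which is the no-arbitrage price.

(0,0): Delta=-0.0355 Bond=7.2204
(1,0): Delta=0.0000 Bond=4.0581
(1,1): Delta=-0.0375 Bond=8.4268
(2,0): Delta=0.0000 Bond=4.5045
(2,1): Delta=0.0000 Bond=4.5045
(2,2): Delta=-0.0396 Bond=9.8589
V0=0.9402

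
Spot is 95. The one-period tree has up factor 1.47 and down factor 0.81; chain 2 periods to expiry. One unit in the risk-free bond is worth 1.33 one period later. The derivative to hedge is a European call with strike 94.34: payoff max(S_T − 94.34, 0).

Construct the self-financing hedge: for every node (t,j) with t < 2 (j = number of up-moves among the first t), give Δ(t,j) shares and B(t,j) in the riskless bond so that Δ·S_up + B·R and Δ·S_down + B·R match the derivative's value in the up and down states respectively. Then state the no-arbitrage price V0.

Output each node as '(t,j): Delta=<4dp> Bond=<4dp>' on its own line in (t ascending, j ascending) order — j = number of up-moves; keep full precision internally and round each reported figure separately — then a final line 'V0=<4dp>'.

(0,0): Delta=0.9186 Bond=-44.7830
(1,0): Delta=0.3697 Bond=-17.3262
(1,1): Delta=1.0000 Bond=-70.9323
V0=42.4817

The replicating-portfolio and risk-neutral prices coincide; use p* = (1.33−0.81)/(1.47−0.81) = 0.7879 for the latter.
Terminal payoffs: V(2,0)=0.0000, V(2,1)=18.7765, V(2,2)=110.9455
Node (1,0) S=76.9500: V=(p*·18.7765+(1−p*)·0.0000)/1.33=11.1230; Δ=(18.7765−0.0000)/(113.1165−62.3295)=0.3697; B=V−Δ·S=-17.3262
Node (1,1) S=139.6500: V=(p*·110.9455+(1−p*)·18.7765)/1.33=68.7177; Δ=(110.9455−18.7765)/(205.2855−113.1165)=1.0000; B=V−Δ·S=-70.9323
Node (0,0) S=95.0000: V=(p*·68.7177+(1−p*)·11.1230)/1.33=42.4817; Δ=(68.7177−11.1230)/(139.6500−76.9500)=0.9186; B=V−Δ·S=-44.7830
The time-0 hedge costs 42.4817, which is the no-arbitrage price.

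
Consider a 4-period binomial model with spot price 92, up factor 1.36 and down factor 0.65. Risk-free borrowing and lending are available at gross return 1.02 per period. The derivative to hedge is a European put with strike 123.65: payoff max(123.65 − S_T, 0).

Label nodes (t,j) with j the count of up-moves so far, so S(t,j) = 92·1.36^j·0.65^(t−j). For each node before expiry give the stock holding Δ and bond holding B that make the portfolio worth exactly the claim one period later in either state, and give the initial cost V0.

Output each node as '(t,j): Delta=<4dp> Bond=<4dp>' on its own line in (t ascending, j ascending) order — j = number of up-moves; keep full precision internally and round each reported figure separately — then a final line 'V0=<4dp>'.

(0,0): Delta=-0.5138 Bond=89.2318
(1,0): Delta=-0.8354 Bond=110.2454
(1,1): Delta=-0.3726 Bond=73.3466
(2,0): Delta=-1.0000 Bond=118.8485
(2,1): Delta=-0.7631 Bond=106.5709
(2,2): Delta=-0.2011 Bond=45.6312
(3,0): Delta=-1.0000 Bond=121.2255
(3,1): Delta=-1.0000 Bond=121.2255
(3,2): Delta=-0.6591 Bond=97.1945
(3,3): Delta=0.0000 Bond=0.0000
V0=41.9585

The replicating-portfolio and risk-neutral prices coincide; use p* = (1.02−0.65)/(1.36−0.65) = 0.5211 for the latter.
At expiry t=4: V(4,0)=107.2274, V(4,1)=89.2889, V(4,2)=51.7560, V(4,3)=0.0000, V(4,4)=0.0000
  t=3,j=0: stock 25.2655 → up 34.3611 (V=89.2889), down 16.4226 (V=107.2274). Price 95.9600; hedge Δ=-1.0000, bond B=121.2255.
  t=3,j=1: stock 52.8632 → up 71.8940 (V=51.7560), down 34.3611 (V=89.2889). Price 68.3623; hedge Δ=-1.0000, bond B=121.2255.
  t=3,j=2: stock 110.6061 → up 150.4243 (V=0.0000), down 71.8940 (V=51.7560). Price 24.2986; hedge Δ=-0.6591, bond B=97.1945.
  t=3,j=3: stock 231.4220 → up 314.7339 (V=0.0000), down 150.4243 (V=0.0000). Price 0.0000; hedge Δ=0.0000, bond B=0.0000.
  t=2,j=0: stock 38.8700 → up 52.8632 (V=68.3623), down 25.2655 (V=95.9600). Price 79.9785; hedge Δ=-1.0000, bond B=118.8485.
  t=2,j=1: stock 81.3280 → up 110.6061 (V=24.2986), down 52.8632 (V=68.3623). Price 44.5093; hedge Δ=-0.7631, bond B=106.5709.
  t=2,j=2: stock 170.1632 → up 231.4220 (V=0.0000), down 110.6061 (V=24.2986). Price 11.4078; hedge Δ=-0.2011, bond B=45.6312.
  t=1,j=0: stock 59.8000 → up 81.3280 (V=44.5093), down 38.8700 (V=79.9785). Price 60.2888; hedge Δ=-0.8354, bond B=110.2454.
  t=1,j=1: stock 125.1200 → up 170.1632 (V=11.4078), down 81.3280 (V=44.5093). Price 26.7247; hedge Δ=-0.3726, bond B=73.3466.
  t=0,j=0: stock 92.0000 → up 125.1200 (V=26.7247), down 59.8000 (V=60.2888). Price 41.9585; hedge Δ=-0.5138, bond B=89.2318.
Root portfolio cost Δ·92+B reproduces V0=41.9585.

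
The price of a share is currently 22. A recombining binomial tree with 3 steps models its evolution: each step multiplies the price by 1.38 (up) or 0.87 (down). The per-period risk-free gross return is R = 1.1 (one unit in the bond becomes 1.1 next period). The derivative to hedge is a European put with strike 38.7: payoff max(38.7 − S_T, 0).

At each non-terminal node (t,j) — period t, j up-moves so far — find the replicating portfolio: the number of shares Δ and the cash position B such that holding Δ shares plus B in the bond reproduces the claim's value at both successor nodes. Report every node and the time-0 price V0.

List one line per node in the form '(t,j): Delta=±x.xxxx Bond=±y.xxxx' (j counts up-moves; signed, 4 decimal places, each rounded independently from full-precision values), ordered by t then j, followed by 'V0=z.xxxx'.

Risk-neutral probability p* = (R−d)/(u−d) = (1.1−0.87)/(1.38−0.87) = 0.4510.
Terminal values V(3,·): V(3,0)=24.2129, V(3,1)=15.7205, V(3,2)=2.2498, V(3,3)=0.0000
(2,0): S=16.6518. Δ = (V_up−V_dn)/(S_up−S_dn) = (15.7205−24.2129)/(22.9795−14.4871) = -1.0000. V = [p*·15.7205 + (1−p*)·24.2129]/1.1 = 18.5300. B = V − Δ·S = 35.1818.
(2,1): S=26.4132. Δ = (V_up−V_dn)/(S_up−S_dn) = (2.2498−15.7205)/(36.4502−22.9795) = -1.0000. V = [p*·2.2498 + (1−p*)·15.7205]/1.1 = 8.7686. B = V − Δ·S = 35.1818.
(2,2): S=41.8968. Δ = (V_up−V_dn)/(S_up−S_dn) = (0.0000−2.2498)/(57.8176−36.4502) = -0.1053. V = [p*·0.0000 + (1−p*)·2.2498]/1.1 = 1.1229. B = V − Δ·S = 5.5342.
(1,0): S=19.1400. Δ = (V_up−V_dn)/(S_up−S_dn) = (8.7686−18.5300)/(26.4132−16.6518) = -1.0000. V = [p*·8.7686 + (1−p*)·18.5300]/1.1 = 12.8435. B = V − Δ·S = 31.9835.
(1,1): S=30.3600. Δ = (V_up−V_dn)/(S_up−S_dn) = (1.1229−8.7686)/(41.8968−26.4132) = -0.4938. V = [p*·1.1229 + (1−p*)·8.7686]/1.1 = 4.8369. B = V − Δ·S = 19.8285.
(0,0): S=22.0000. Δ = (V_up−V_dn)/(S_up−S_dn) = (4.8369−12.8435)/(30.3600−19.1400) = -0.7136. V = [p*·4.8369 + (1−p*)·12.8435]/1.1 = 8.3933. B = V − Δ·S = 24.0926.
Root portfolio cost Δ·22+B reproduces V0=8.3933.

(0,0): Delta=-0.7136 Bond=24.0926
(1,0): Delta=-1.0000 Bond=31.9835
(1,1): Delta=-0.4938 Bond=19.8285
(2,0): Delta=-1.0000 Bond=35.1818
(2,1): Delta=-1.0000 Bond=35.1818
(2,2): Delta=-0.1053 Bond=5.5342
V0=8.3933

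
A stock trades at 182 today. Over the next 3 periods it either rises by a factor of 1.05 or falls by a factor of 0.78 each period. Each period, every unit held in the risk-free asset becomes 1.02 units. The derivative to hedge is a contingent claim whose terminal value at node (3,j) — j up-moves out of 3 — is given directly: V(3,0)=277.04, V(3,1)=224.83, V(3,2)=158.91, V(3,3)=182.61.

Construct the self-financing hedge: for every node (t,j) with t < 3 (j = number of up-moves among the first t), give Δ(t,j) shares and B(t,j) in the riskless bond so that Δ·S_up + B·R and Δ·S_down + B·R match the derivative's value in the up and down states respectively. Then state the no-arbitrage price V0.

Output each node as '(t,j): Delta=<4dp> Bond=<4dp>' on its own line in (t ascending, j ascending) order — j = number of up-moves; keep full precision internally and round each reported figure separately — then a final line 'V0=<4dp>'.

(0,0): Delta=0.0990 Bond=149.6139
(1,0): Delta=-1.6472 Bond=400.4863
(1,1): Delta=0.2611 Bond=121.6212
(2,0): Delta=-1.7463 Bond=419.4793
(2,1): Delta=-1.6379 Bond=407.1231
(2,2): Delta=0.4375 Bond=88.6699
V0=167.6274

Risk-neutral probability p* = (R−d)/(u−d) = (1.02−0.78)/(1.05−0.78) = 0.8889.
Payoff layer (t=3): V(3,0)=277.0400, V(3,1)=224.8300, V(3,2)=158.9100, V(3,3)=182.6100
Node (2,0) S=110.7288: V=(p*·224.8300+(1−p*)·277.0400)/1.02=226.1089; Δ=(224.8300−277.0400)/(116.2652−86.3685)=-1.7463; B=V−Δ·S=419.4793
Node (2,1) S=149.0580: V=(p*·158.9100+(1−p*)·224.8300)/1.02=162.9749; Δ=(158.9100−224.8300)/(156.5109−116.2652)=-1.6379; B=V−Δ·S=407.1231
Node (2,2) S=200.6550: V=(p*·182.6100+(1−p*)·158.9100)/1.02=176.4477; Δ=(182.6100−158.9100)/(210.6878−156.5109)=0.4375; B=V−Δ·S=88.6699
Node (1,0) S=141.9600: V=(p*·162.9749+(1−p*)·226.1089)/1.02=166.6567; Δ=(162.9749−226.1089)/(149.0580−110.7288)=-1.6472; B=V−Δ·S=400.4863
Node (1,1) S=191.1000: V=(p*·176.4477+(1−p*)·162.9749)/1.02=171.5203; Δ=(176.4477−162.9749)/(200.6550−149.0580)=0.2611; B=V−Δ·S=121.6212
Node (0,0) S=182.0000: V=(p*·171.5203+(1−p*)·166.6567)/1.02=167.6274; Δ=(171.5203−166.6567)/(191.1000−141.9600)=0.0990; B=V−Δ·S=149.6139
Check: Δ(0,0)·S0 + B(0,0) = 167.6274 = V0.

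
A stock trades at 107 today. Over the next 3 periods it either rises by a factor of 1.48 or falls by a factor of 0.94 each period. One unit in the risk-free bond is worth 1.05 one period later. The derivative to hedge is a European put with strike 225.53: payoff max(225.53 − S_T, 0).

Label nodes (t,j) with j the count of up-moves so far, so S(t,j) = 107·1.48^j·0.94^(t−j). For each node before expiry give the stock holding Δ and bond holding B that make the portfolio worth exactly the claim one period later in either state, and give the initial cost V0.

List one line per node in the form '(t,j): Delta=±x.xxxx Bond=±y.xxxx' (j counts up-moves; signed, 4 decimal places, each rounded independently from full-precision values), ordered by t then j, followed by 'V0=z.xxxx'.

Since d<R<u, set p* = (R−d)/(u−d) = 0.2037; price each node as the discounted p*-expectation of its children.
At expiry t=3: V(3,0)=136.6575, V(3,1)=85.6031, V(3,2)=5.2196, V(3,3)=0.0000
Node (2,0) S=94.5452: V=(p*·85.6031+(1−p*)·136.6575)/1.05=120.2453; Δ=(85.6031−136.6575)/(139.9269−88.8725)=-1.0000; B=V−Δ·S=214.7905
Node (2,1) S=148.8584: V=(p*·5.2196+(1−p*)·85.6031)/1.05=65.9321; Δ=(5.2196−85.6031)/(220.3104−139.9269)=-1.0000; B=V−Δ·S=214.7905
Node (2,2) S=234.3728: V=(p*·0.0000+(1−p*)·5.2196)/1.05=3.9584; Δ=(0.0000−5.2196)/(346.8717−220.3104)=-0.0412; B=V−Δ·S=13.6243
Node (1,0) S=100.5800: V=(p*·65.9321+(1−p*)·120.2453)/1.05=103.9824; Δ=(65.9321−120.2453)/(148.8584−94.5452)=-1.0000; B=V−Δ·S=204.5624
Node (1,1) S=158.3600: V=(p*·3.9584+(1−p*)·65.9321)/1.05=50.7693; Δ=(3.9584−65.9321)/(234.3728−148.8584)=-0.7247; B=V−Δ·S=165.5354
Node (0,0) S=107.0000: V=(p*·50.7693+(1−p*)·103.9824)/1.05=88.7073; Δ=(50.7693−103.9824)/(158.3600−100.5800)=-0.9210; B=V−Δ·S=187.2499
Self-financing check: at every node Δ·S+B equals the discounted successor values.

(0,0): Delta=-0.9210 Bond=187.2499
(1,0): Delta=-1.0000 Bond=204.5624
(1,1): Delta=-0.7247 Bond=165.5354
(2,0): Delta=-1.0000 Bond=214.7905
(2,1): Delta=-1.0000 Bond=214.7905
(2,2): Delta=-0.0412 Bond=13.6243
V0=88.7073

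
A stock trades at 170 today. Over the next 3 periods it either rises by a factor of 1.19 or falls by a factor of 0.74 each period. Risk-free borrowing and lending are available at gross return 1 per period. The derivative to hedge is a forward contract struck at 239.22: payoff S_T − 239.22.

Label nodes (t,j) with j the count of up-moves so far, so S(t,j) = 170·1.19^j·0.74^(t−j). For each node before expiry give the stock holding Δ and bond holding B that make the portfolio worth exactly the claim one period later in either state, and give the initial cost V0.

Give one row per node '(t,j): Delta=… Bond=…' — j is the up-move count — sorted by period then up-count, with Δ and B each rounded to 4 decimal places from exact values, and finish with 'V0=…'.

Since d<R<u, set p* = (R−d)/(u−d) = 0.5778; price each node as the discounted p*-expectation of its children.
Payoff layer (t=3): V(3,0)=-170.3319, V(3,1)=-128.4405, V(3,2)=-61.0746, V(3,3)=47.2570
Node (2,0) S=93.0920: V=(p*·-128.4405+(1−p*)·-170.3319)/1=-146.1280; Δ=(-128.4405−-170.3319)/(110.7795−68.8881)=1.0000; B=V−Δ·S=-239.2200
Node (2,1) S=149.7020: V=(p*·-61.0746+(1−p*)·-128.4405)/1=-89.5180; Δ=(-61.0746−-128.4405)/(178.1454−110.7795)=1.0000; B=V−Δ·S=-239.2200
Node (2,2) S=240.7370: V=(p*·47.2570+(1−p*)·-61.0746)/1=1.5170; Δ=(47.2570−-61.0746)/(286.4770−178.1454)=1.0000; B=V−Δ·S=-239.2200
Node (1,0) S=125.8000: V=(p*·-89.5180+(1−p*)·-146.1280)/1=-113.4200; Δ=(-89.5180−-146.1280)/(149.7020−93.0920)=1.0000; B=V−Δ·S=-239.2200
Node (1,1) S=202.3000: V=(p*·1.5170+(1−p*)·-89.5180)/1=-36.9200; Δ=(1.5170−-89.5180)/(240.7370−149.7020)=1.0000; B=V−Δ·S=-239.2200
Node (0,0) S=170.0000: V=(p*·-36.9200+(1−p*)·-113.4200)/1=-69.2200; Δ=(-36.9200−-113.4200)/(202.3000−125.8000)=1.0000; B=V−Δ·S=-239.2200
Self-financing check: at every node Δ·S+B equals the discounted successor values.

(0,0): Delta=1.0000 Bond=-239.2200
(1,0): Delta=1.0000 Bond=-239.2200
(1,1): Delta=1.0000 Bond=-239.2200
(2,0): Delta=1.0000 Bond=-239.2200
(2,1): Delta=1.0000 Bond=-239.2200
(2,2): Delta=1.0000 Bond=-239.2200
V0=-69.2200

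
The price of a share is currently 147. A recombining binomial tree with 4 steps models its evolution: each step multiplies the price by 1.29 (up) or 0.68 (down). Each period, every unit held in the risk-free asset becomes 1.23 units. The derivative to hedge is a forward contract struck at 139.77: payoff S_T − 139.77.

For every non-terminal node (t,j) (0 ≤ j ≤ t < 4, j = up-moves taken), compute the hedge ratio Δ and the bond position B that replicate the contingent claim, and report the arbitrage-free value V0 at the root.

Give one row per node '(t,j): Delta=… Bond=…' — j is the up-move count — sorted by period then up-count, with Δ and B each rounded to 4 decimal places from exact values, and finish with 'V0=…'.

Since d<R<u, set p* = (R−d)/(u−d) = 0.9016; price each node as the discounted p*-expectation of its children.
At expiry t=4: V(4,0)=-108.3394, V(4,1)=-80.1443, V(4,2)=-26.6565, V(4,3)=74.8130, V(4,4)=267.3066
Node (3,0) S=46.2215: V=(p*·-80.1443+(1−p*)·-108.3394)/1.23=-67.4126; Δ=(-80.1443−-108.3394)/(59.6257−31.4306)=1.0000; B=V−Δ·S=-113.6341
Node (3,1) S=87.6849: V=(p*·-26.6565+(1−p*)·-80.1443)/1.23=-25.9492; Δ=(-26.6565−-80.1443)/(113.1135−59.6257)=1.0000; B=V−Δ·S=-113.6341
Node (3,2) S=166.3434: V=(p*·74.8130+(1−p*)·-26.6565)/1.23=52.7093; Δ=(74.8130−-26.6565)/(214.5830−113.1135)=1.0000; B=V−Δ·S=-113.6341
Node (3,3) S=315.5633: V=(p*·267.3066+(1−p*)·74.8130)/1.23=201.9291; Δ=(267.3066−74.8130)/(407.0766−214.5830)=1.0000; B=V−Δ·S=-113.6341
Node (2,0) S=67.9728: V=(p*·-25.9492+(1−p*)·-67.4126)/1.23=-24.4127; Δ=(-25.9492−-67.4126)/(87.6849−46.2215)=1.0000; B=V−Δ·S=-92.3855
Node (2,1) S=128.9484: V=(p*·52.7093+(1−p*)·-25.9492)/1.23=36.5629; Δ=(52.7093−-25.9492)/(166.3434−87.6849)=1.0000; B=V−Δ·S=-92.3855
Node (2,2) S=244.6227: V=(p*·201.9291+(1−p*)·52.7093)/1.23=152.2372; Δ=(201.9291−52.7093)/(315.5633−166.3434)=1.0000; B=V−Δ·S=-92.3855
Node (1,0) S=99.9600: V=(p*·36.5629+(1−p*)·-24.4127)/1.23=24.8498; Δ=(36.5629−-24.4127)/(128.9484−67.9728)=1.0000; B=V−Δ·S=-75.1102
Node (1,1) S=189.6300: V=(p*·152.2372+(1−p*)·36.5629)/1.23=114.5198; Δ=(152.2372−36.5629)/(244.6227−128.9484)=1.0000; B=V−Δ·S=-75.1102
Node (0,0) S=147.0000: V=(p*·114.5198+(1−p*)·24.8498)/1.23=85.9348; Δ=(114.5198−24.8498)/(189.6300−99.9600)=1.0000; B=V−Δ·S=-61.0652
Check: Δ(0,0)·S0 + B(0,0) = 85.9348 = V0.

(0,0): Delta=1.0000 Bond=-61.0652
(1,0): Delta=1.0000 Bond=-75.1102
(1,1): Delta=1.0000 Bond=-75.1102
(2,0): Delta=1.0000 Bond=-92.3855
(2,1): Delta=1.0000 Bond=-92.3855
(2,2): Delta=1.0000 Bond=-92.3855
(3,0): Delta=1.0000 Bond=-113.6341
(3,1): Delta=1.0000 Bond=-113.6341
(3,2): Delta=1.0000 Bond=-113.6341
(3,3): Delta=1.0000 Bond=-113.6341
V0=85.9348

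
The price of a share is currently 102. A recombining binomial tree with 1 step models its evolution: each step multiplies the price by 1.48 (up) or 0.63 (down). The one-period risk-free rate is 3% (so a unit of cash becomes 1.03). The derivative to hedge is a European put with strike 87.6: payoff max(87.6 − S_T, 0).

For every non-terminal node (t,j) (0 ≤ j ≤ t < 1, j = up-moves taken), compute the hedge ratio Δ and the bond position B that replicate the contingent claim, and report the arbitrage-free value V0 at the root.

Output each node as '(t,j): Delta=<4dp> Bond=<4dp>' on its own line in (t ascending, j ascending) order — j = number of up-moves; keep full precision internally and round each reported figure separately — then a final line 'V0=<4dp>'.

(0,0): Delta=-0.2692 Bond=39.4554
V0=11.9966

Risk-neutral probability p* = (R−d)/(u−d) = (1.03−0.63)/(1.48−0.63) = 0.4706.
Payoff layer (t=1): V(1,0)=23.3400, V(1,1)=0.0000
(0,0): S=102.0000. Δ = (V_up−V_dn)/(S_up−S_dn) = (0.0000−23.3400)/(150.9600−64.2600) = -0.2692. V = [p*·0.0000 + (1−p*)·23.3400]/1.03 = 11.9966. B = V − Δ·S = 39.4554.
Self-financing check: at every node Δ·S+B equals the discounted successor values.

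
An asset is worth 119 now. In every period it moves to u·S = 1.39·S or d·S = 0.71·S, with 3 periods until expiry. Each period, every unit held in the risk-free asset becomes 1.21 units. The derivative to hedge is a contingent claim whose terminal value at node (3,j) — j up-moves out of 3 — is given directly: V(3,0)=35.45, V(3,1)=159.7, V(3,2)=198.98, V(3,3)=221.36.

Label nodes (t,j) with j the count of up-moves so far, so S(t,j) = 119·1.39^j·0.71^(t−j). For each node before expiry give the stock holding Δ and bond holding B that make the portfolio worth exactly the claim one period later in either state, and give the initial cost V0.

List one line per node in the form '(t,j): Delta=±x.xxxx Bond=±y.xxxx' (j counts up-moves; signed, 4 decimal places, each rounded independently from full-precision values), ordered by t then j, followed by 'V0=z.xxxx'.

Risk-neutral probability p* = (R−d)/(u−d) = (1.21−0.71)/(1.39−0.71) = 0.7353.
Payoff layer (t=3): V(3,0)=35.4500, V(3,1)=159.7000, V(3,2)=198.9800, V(3,3)=221.3600
  t=2,j=0: stock 59.9879 → up 83.3832 (V=159.7000), down 42.5914 (V=35.4500). Price 104.8019; hedge Δ=3.0460, bond B=-77.9187.
  t=2,j=1: stock 117.4411 → up 163.2431 (V=198.9800), down 83.3832 (V=159.7000). Price 155.8532; hedge Δ=0.4919, bond B=98.0885.
  t=2,j=2: stock 229.9199 → up 319.5887 (V=221.3600), down 163.2431 (V=198.9800). Price 178.0462; hedge Δ=0.1431, bond B=145.1344.
  t=1,j=0: stock 84.4900 → up 117.4411 (V=155.8532), down 59.9879 (V=104.8019). Price 117.6360; hedge Δ=0.8886, bond B=42.5606.
  t=1,j=1: stock 165.4100 → up 229.9199 (V=178.0462), down 117.4411 (V=155.8532). Price 142.2906; hedge Δ=0.1973, bond B=109.6538.
  t=0,j=0: stock 119.0000 → up 165.4100 (V=142.2906), down 84.4900 (V=117.6360). Price 112.2019; hedge Δ=0.3047, bond B=75.9453.
The time-0 hedge costs 112.2019, which is the no-arbitrage price.

(0,0): Delta=0.3047 Bond=75.9453
(1,0): Delta=0.8886 Bond=42.5606
(1,1): Delta=0.1973 Bond=109.6538
(2,0): Delta=3.0460 Bond=-77.9187
(2,1): Delta=0.4919 Bond=98.0885
(2,2): Delta=0.1431 Bond=145.1344
V0=112.2019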